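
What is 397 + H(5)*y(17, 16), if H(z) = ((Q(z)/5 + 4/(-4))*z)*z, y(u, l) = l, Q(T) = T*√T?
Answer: -3 + 400*√5 ≈ 891.43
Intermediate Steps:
Q(T) = T^(3/2)
H(z) = z²*(-1 + z^(3/2)/5) (H(z) = ((z^(3/2)/5 + 4/(-4))*z)*z = ((z^(3/2)*(⅕) + 4*(-¼))*z)*z = ((z^(3/2)/5 - 1)*z)*z = ((-1 + z^(3/2)/5)*z)*z = (z*(-1 + z^(3/2)/5))*z = z²*(-1 + z^(3/2)/5))
397 + H(5)*y(17, 16) = 397 + (-1*5² + 5^(7/2)/5)*16 = 397 + (-1*25 + (125*√5)/5)*16 = 397 + (-25 + 25*√5)*16 = 397 + (-400 + 400*√5) = -3 + 400*√5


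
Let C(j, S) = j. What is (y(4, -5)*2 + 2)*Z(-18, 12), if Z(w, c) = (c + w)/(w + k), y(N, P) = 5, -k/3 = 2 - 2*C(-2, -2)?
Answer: 2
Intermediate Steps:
k = -18 (k = -3*(2 - 2*(-2)) = -3*(2 + 4) = -3*6 = -18)
Z(w, c) = (c + w)/(-18 + w) (Z(w, c) = (c + w)/(w - 18) = (c + w)/(-18 + w))
(y(4, -5)*2 + 2)*Z(-18, 12) = (5*2 + 2)*((12 - 18)/(-18 - 18)) = (10 + 2)*(-6/(-36)) = 12*(-1/36*(-6)) = 12*(⅙) = 2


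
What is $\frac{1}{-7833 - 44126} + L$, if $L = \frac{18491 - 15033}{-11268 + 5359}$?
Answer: $- \frac{9456849}{16159249} \approx -0.58523$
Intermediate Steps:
$L = - \frac{182}{311}$ ($L = \frac{3458}{-5909} = 3458 \left(- \frac{1}{5909}\right) = - \frac{182}{311} \approx -0.58521$)
$\frac{1}{-7833 - 44126} + L = \frac{1}{-7833 - 44126} - \frac{182}{311} = \frac{1}{-51959} - \frac{182}{311} = - \frac{1}{51959} - \frac{182}{311} = - \frac{9456849}{16159249}$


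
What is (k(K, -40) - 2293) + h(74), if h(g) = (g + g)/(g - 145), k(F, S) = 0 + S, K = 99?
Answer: -165791/71 ≈ -2335.1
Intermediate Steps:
k(F, S) = S
h(g) = 2*g/(-145 + g) (h(g) = (2*g)/(-145 + g) = 2*g/(-145 + g))
(k(K, -40) - 2293) + h(74) = (-40 - 2293) + 2*74/(-145 + 74) = -2333 + 2*74/(-71) = -2333 + 2*74*(-1/71) = -2333 - 148/71 = -165791/71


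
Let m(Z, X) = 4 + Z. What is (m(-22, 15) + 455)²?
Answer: 190969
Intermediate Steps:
(m(-22, 15) + 455)² = ((4 - 22) + 455)² = (-18 + 455)² = 437² = 190969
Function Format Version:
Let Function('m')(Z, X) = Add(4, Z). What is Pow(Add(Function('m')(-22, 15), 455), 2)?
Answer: 190969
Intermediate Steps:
Pow(Add(Function('m')(-22, 15), 455), 2) = Pow(Add(Add(4, -22), 455), 2) = Pow(Add(-18, 455), 2) = Pow(437, 2) = 190969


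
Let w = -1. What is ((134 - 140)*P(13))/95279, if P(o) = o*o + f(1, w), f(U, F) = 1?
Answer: -1020/95279 ≈ -0.010705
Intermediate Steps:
P(o) = 1 + o² (P(o) = o*o + 1 = o² + 1 = 1 + o²)
((134 - 140)*P(13))/95279 = ((134 - 140)*(1 + 13²))/95279 = -6*(1 + 169)*(1/95279) = -6*170*(1/95279) = -1020*1/95279 = -1020/95279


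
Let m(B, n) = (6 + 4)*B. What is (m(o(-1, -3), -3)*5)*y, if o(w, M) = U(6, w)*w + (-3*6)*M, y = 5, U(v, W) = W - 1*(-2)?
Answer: 13250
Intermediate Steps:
U(v, W) = 2 + W (U(v, W) = W + 2 = 2 + W)
o(w, M) = -18*M + w*(2 + w) (o(w, M) = (2 + w)*w + (-3*6)*M = w*(2 + w) - 18*M = -18*M + w*(2 + w))
m(B, n) = 10*B
(m(o(-1, -3), -3)*5)*y = ((10*(-18*(-3) - (2 - 1)))*5)*5 = ((10*(54 - 1*1))*5)*5 = ((10*(54 - 1))*5)*5 = ((10*53)*5)*5 = (530*5)*5 = 2650*5 = 13250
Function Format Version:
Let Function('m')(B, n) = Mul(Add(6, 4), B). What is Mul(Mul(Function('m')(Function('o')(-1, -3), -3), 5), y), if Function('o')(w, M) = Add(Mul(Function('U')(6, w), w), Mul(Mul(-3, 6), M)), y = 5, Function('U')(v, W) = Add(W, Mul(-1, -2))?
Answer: 13250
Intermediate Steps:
Function('U')(v, W) = Add(2, W) (Function('U')(v, W) = Add(W, 2) = Add(2, W))
Function('o')(w, M) = Add(Mul(-18, M), Mul(w, Add(2, w))) (Function('o')(w, M) = Add(Mul(Add(2, w), w), Mul(Mul(-3, 6), M)) = Add(Mul(w, Add(2, w)), Mul(-18, M)) = Add(Mul(-18, M), Mul(w, Add(2, w))))
Function('m')(B, n) = Mul(10, B)
Mul(Mul(Function('m')(Function('o')(-1, -3), -3), 5), y) = Mul(Mul(Mul(10, Add(Mul(-18, -3), Mul(-1, Add(2, -1)))), 5), 5) = Mul(Mul(Mul(10, Add(54, Mul(-1, 1))), 5), 5) = Mul(Mul(Mul(10, Add(54, -1)), 5), 5) = Mul(Mul(Mul(10, 53), 5), 5) = Mul(Mul(530, 5), 5) = Mul(2650, 5) = 13250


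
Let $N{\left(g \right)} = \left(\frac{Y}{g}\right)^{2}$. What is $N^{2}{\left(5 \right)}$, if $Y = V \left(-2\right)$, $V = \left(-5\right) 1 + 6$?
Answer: $\frac{16}{625} \approx 0.0256$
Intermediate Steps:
$V = 1$ ($V = -5 + 6 = 1$)
$Y = -2$ ($Y = 1 \left(-2\right) = -2$)
$N{\left(g \right)} = \frac{4}{g^{2}}$ ($N{\left(g \right)} = \left(- \frac{2}{g}\right)^{2} = \frac{4}{g^{2}}$)
$N^{2}{\left(5 \right)} = \left(\frac{4}{25}\right)^{2} = \frac{16}{625}$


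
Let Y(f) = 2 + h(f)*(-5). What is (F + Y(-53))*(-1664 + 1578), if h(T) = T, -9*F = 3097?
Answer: 59684/9 ≈ 6631.6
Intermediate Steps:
F = -3097/9 (F = -⅑*3097 = -3097/9 ≈ -344.11)
Y(f) = 2 - 5*f (Y(f) = 2 + f*(-5) = 2 - 5*f)
(F + Y(-53))*(-1664 + 1578) = (-3097/9 + (2 - 5*(-53)))*(-1664 + 1578) = (-3097/9 + (2 + 265))*(-86) = (-3097/9 + 267)*(-86) = -694/9*(-86) = 59684/9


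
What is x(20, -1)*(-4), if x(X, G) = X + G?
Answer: -76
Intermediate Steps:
x(X, G) = G + X
x(20, -1)*(-4) = (-1 + 20)*(-4) = 19*(-4) = -76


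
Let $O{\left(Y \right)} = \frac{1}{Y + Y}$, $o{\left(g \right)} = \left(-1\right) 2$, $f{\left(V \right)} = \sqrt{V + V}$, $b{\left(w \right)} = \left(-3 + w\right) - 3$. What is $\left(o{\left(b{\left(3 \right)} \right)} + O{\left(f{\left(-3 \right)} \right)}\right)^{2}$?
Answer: $\frac{\left(24 + i \sqrt{6}\right)^{2}}{144} \approx 3.9583 + 0.8165 i$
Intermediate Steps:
$b{\left(w \right)} = -6 + w$
$f{\left(V \right)} = \sqrt{2} \sqrt{V}$ ($f{\left(V \right)} = \sqrt{2 V} = \sqrt{2} \sqrt{V}$)
$o{\left(g \right)} = -2$
$O{\left(Y \right)} = \frac{1}{2 Y}$
$\left(o{\left(b{\left(3 \right)} \right)} + O{\left(f{\left(-3 \right)} \right)}\right)^{2} = \left(-2 + \frac{1}{2 \sqrt{2} \sqrt{-3}}\right)^{2} = \left(-2 + \frac{1}{2 \sqrt{2} i \sqrt{3}}\right)^{2} = \left(-2 + \frac{1}{2 i \sqrt{6}}\right)^{2} = \left(-2 + \frac{\left(- \frac{1}{6}\right) i \sqrt{6}}{2}\right)^{2} = \left(-2 - \frac{i \sqrt{6}}{12}\right)^{2}$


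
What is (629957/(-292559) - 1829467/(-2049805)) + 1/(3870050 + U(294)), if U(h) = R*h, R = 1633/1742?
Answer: -2548724912079918200887/2021583429178927232995 ≈ -1.2608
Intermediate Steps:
R = 1633/1742 (R = 1633*(1/1742) = 1633/1742 ≈ 0.93743)
U(h) = 1633*h/1742
(629957/(-292559) - 1829467/(-2049805)) + 1/(3870050 + U(294)) = (629957/(-292559) - 1829467/(-2049805)) + 1/(3870050 + (1633/1742)*294) = (629957*(-1/292559) - 1829467*(-1/2049805)) + 1/(3870050 + 240051/871) = (-629957/292559 + 1829467/2049805) + 1/(3371053601/871) = -756061972332/599688900995 + 871/3371053601 = -2548724912079918200887/2021583429178927232995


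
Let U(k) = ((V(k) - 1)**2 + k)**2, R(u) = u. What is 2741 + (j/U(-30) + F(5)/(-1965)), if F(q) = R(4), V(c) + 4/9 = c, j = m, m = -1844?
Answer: 32482880746082081/11850758352165 ≈ 2741.0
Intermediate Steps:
j = -1844
V(c) = -4/9 + c
F(q) = 4
U(k) = (k + (-13/9 + k)**2)**2 (U(k) = (((-4/9 + k) - 1)**2 + k)**2 = ((-13/9 + k)**2 + k)**2 = (k + (-13/9 + k)**2)**2)
2741 + (j/U(-30) + F(5)/(-1965)) = 2741 + (-1844*6561/((-13 + 9*(-30))**2 + 81*(-30))**2 + 4/(-1965)) = 2741 + (-1844*6561/((-13 - 270)**2 - 2430)**2 + 4*(-1/1965)) = 2741 + (-1844*6561/((-283)**2 - 2430)**2 - 4/1965) = 2741 + (-1844*6561/(80089 - 2430)**2 - 4/1965) = 2741 + (-1844/((1/6561)*77659**2) - 4/1965) = 2741 + (-1844/((1/6561)*6030920281) - 4/1965) = 2741 + (-1844/6030920281/6561 - 4/1965) = 2741 + (-1844*6561/6030920281 - 4/1965) = 2741 + (-12098484/6030920281 - 4/1965) = 2741 - 47897202184/11850758352165 = 32482880746082081/11850758352165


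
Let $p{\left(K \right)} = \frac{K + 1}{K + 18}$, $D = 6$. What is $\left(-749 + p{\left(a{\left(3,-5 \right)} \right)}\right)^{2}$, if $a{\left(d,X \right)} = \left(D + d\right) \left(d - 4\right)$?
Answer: $\frac{45549001}{81} \approx 5.6233 \cdot 10^{5}$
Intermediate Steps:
$a{\left(d,X \right)} = \left(-4 + d\right) \left(6 + d\right)$ ($a{\left(d,X \right)} = \left(6 + d\right) \left(d - 4\right) = \left(6 + d\right) \left(-4 + d\right) = \left(-4 + d\right) \left(6 + d\right)$)
$p{\left(K \right)} = \frac{1 + K}{18 + K}$
$\left(-749 + p{\left(a{\left(3,-5 \right)} \right)}\right)^{2} = \left(-749 + \frac{1 + \left(-24 + 3^{2} + 2 \cdot 3\right)}{18 + \left(-24 + 3^{2} + 2 \cdot 3\right)}\right)^{2} = \left(-749 + \frac{1 + \left(-24 + 9 + 6\right)}{18 + \left(-24 + 9 + 6\right)}\right)^{2} = \left(-749 + \frac{1 - 9}{18 - 9}\right)^{2} = \left(-749 + \frac{1}{9} \left(-8\right)\right)^{2} = \left(-749 - \frac{8}{9}\right)^{2} = \left(- \frac{6749}{9}\right)^{2} = \frac{45549001}{81}$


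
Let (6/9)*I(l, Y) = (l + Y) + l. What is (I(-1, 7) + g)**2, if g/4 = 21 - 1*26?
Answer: 625/4 ≈ 156.25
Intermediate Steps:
I(l, Y) = 3*l + 3*Y/2 (I(l, Y) = 3*((l + Y) + l)/2 = 3*((Y + l) + l)/2 = 3*(Y + 2*l)/2 = 3*l + 3*Y/2)
g = -20 (g = 4*(21 - 1*26) = 4*(21 - 26) = 4*(-5) = -20)
(I(-1, 7) + g)**2 = ((3*(-1) + (3/2)*7) - 20)**2 = ((-3 + 21/2) - 20)**2 = (15/2 - 20)**2 = (-25/2)**2 = 625/4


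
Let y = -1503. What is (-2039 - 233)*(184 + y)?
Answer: 2996768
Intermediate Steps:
(-2039 - 233)*(184 + y) = (-2039 - 233)*(184 - 1503) = -2272*(-1319) = 2996768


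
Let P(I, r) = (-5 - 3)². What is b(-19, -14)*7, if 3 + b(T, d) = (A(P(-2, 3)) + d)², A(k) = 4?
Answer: 679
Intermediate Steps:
P(I, r) = 64 (P(I, r) = (-8)² = 64)
b(T, d) = -3 + (4 + d)²
b(-19, -14)*7 = (-3 + (4 - 14)²)*7 = (-3 + (-10)²)*7 = (-3 + 100)*7 = 97*7 = 679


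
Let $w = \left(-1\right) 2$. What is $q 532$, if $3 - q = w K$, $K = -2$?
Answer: $-532$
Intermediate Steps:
$w = -2$
$q = -1$ ($q = 3 - \left(-2\right) \left(-2\right) = 3 - 4 = -1$)
$q 532 = \left(-1\right) 532 = -532$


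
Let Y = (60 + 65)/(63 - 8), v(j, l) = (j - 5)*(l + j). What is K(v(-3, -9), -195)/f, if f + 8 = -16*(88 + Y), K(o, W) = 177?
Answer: -1947/15976 ≈ -0.12187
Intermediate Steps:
v(j, l) = (-5 + j)*(j + l)
Y = 25/11 (Y = 125/55 = 125*(1/55) = 25/11 ≈ 2.2727)
f = -15976/11 (f = -8 - 16*(88 + 25/11) = -8 - 16*993/11 = -8 - 15888/11 = -15976/11 ≈ -1452.4)
K(v(-3, -9), -195)/f = 177/(-15976/11) = 177*(-11/15976) = -1947/15976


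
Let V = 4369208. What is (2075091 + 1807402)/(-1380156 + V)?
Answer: 3882493/2989052 ≈ 1.2989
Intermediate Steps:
(2075091 + 1807402)/(-1380156 + V) = (2075091 + 1807402)/(-1380156 + 4369208) = 3882493/2989052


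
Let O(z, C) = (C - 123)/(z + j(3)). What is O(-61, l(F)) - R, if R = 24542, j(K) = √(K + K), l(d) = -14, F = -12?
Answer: -91165173/3715 + 137*√6/3715 ≈ -24540.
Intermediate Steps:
j(K) = √2*√K (j(K) = √(2*K) = √2*√K)
O(z, C) = (-123 + C)/(z + √6) (O(z, C) = (C - 123)/(z + √2*√3) = (-123 + C)/(z + √6))
O(-61, l(F)) - R = (-123 - 14)/(-61 + √6) - 1*24542 = -137/(-61 + √6) - 24542 = -24542 - 137/(-61 + √6)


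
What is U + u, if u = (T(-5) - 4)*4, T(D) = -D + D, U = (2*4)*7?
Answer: 40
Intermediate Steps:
U = 56 (U = 8*7 = 56)
T(D) = 0
u = -16 (u = (0 - 4)*4 = -4*4 = -16)
U + u = 56 - 16 = 40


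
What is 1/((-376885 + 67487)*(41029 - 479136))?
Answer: 1/135549429586 ≈ 7.3774e-12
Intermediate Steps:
1/((-376885 + 67487)*(41029 - 479136)) = 1/(-309398*(-438107)) = 1/135549429586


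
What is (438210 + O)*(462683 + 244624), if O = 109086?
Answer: 387106291872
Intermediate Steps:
(438210 + O)*(462683 + 244624) = (438210 + 109086)*(462683 + 244624) = 547296*707307 = 387106291872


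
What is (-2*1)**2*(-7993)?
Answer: -31972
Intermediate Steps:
(-2*1)**2*(-7993) = (-2)**2*(-7993) = 4*(-7993) = -31972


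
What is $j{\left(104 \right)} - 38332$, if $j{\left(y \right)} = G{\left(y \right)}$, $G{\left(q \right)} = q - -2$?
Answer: $-38226$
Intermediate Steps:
$G{\left(q \right)} = 2 + q$ ($G{\left(q \right)} = q + 2 = 2 + q$)
$j{\left(y \right)} = 2 + y$
$j{\left(104 \right)} - 38332 = \left(2 + 104\right) - 38332 = 106 - 38332 = -38226$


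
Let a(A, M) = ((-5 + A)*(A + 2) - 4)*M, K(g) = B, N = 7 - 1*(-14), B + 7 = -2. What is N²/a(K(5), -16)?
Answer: -441/1504 ≈ -0.29322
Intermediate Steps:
B = -9 (B = -7 - 2 = -9)
N = 21 (N = 7 + 14 = 21)
K(g) = -9
a(A, M) = M*(-4 + (-5 + A)*(2 + A)) (a(A, M) = ((-5 + A)*(2 + A) - 4)*M = (-4 + (-5 + A)*(2 + A))*M = M*(-4 + (-5 + A)*(2 + A)))
N²/a(K(5), -16) = 21²/((-16*(-14 + (-9)² - 3*(-9)))) = 441/((-16*(-14 + 81 + 27))) = 441/((-16*94)) = 441/(-1504) = 441*(-1/1504) = -441/1504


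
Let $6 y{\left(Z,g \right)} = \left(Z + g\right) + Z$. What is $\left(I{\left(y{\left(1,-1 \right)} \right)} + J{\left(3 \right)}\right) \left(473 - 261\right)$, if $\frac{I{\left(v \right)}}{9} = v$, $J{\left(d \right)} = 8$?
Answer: $2014$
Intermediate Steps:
$y{\left(Z,g \right)} = \frac{Z}{3} + \frac{g}{6}$ ($y{\left(Z,g \right)} = \frac{\left(Z + g\right) + Z}{6} = \frac{g + 2 Z}{6} = \frac{Z}{3} + \frac{g}{6}$)
$I{\left(v \right)} = 9 v$
$\left(I{\left(y{\left(1,-1 \right)} \right)} + J{\left(3 \right)}\right) \left(473 - 261\right) = \left(9 \left(\frac{1}{3} \cdot 1 + \frac{1}{6} \left(-1\right)\right) + 8\right) \left(473 - 261\right) = \left(9 \left(\frac{1}{3} - \frac{1}{6}\right) + 8\right) 212 = \left(9 \cdot \frac{1}{6} + 8\right) 212 = \left(\frac{3}{2} + 8\right) 212 = \frac{19}{2} \cdot 212 = 2014$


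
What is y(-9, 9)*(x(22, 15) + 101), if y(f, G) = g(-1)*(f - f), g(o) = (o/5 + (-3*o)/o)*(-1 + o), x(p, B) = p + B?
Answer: 0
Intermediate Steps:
x(p, B) = B + p
g(o) = (-1 + o)*(-3 + o/5) (g(o) = (o*(⅕) - 3)*(-1 + o) = (o/5 - 3)*(-1 + o) = (-3 + o/5)*(-1 + o) = (-1 + o)*(-3 + o/5))
y(f, G) = 0 (y(f, G) = (3 - 16/5*(-1) + (⅕)*(-1)²)*(f - f) = (3 + 16/5 + (⅕)*1)*0 = (3 + 16/5 + ⅕)*0 = (32/5)*0 = 0)
y(-9, 9)*(x(22, 15) + 101) = 0*((15 + 22) + 101) = 0*(37 + 101) = 0*138 = 0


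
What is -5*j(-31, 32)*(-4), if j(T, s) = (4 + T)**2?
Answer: 14580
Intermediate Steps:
-5*j(-31, 32)*(-4) = -5*(4 - 31)**2*(-4) = -5*(-27)**2*(-4) = -3645*(-4) = -5*(-2916) = 14580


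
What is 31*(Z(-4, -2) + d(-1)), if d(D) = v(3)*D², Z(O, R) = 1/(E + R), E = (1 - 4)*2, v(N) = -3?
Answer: -775/8 ≈ -96.875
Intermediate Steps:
E = -6 (E = -3*2 = -6)
Z(O, R) = 1/(-6 + R)
d(D) = -3*D²
31*(Z(-4, -2) + d(-1)) = 31*(1/(-6 - 2) - 3*(-1)²) = 31*(1/(-8) - 3*1) = 31*(-⅛ - 3) = 31*(-25/8) = -775/8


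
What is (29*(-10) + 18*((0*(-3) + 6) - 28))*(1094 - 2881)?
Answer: 1225882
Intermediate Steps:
(29*(-10) + 18*((0*(-3) + 6) - 28))*(1094 - 2881) = (-290 + 18*((0 + 6) - 28))*(-1787) = (-290 + 18*(6 - 28))*(-1787) = (-290 + 18*(-22))*(-1787) = (-290 - 396)*(-1787) = -686*(-1787) = 1225882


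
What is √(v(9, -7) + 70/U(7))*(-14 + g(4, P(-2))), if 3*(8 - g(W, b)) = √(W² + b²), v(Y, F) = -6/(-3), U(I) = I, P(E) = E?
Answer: 4*√3*(-9 - √5)/3 ≈ -25.949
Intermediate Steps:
v(Y, F) = 2 (v(Y, F) = -6*(-⅓) = 2)
g(W, b) = 8 - √(W² + b²)/3
√(v(9, -7) + 70/U(7))*(-14 + g(4, P(-2))) = √(2 + 70/7)*(-14 + (8 - √(4² + (-2)²)/3)) = √(2 + 70*(⅐))*(-14 + (8 - √(16 + 4)/3)) = √(2 + 10)*(-14 + (8 - 2*√5/3)) = √12*(-14 + (8 - 2*√5/3)) = (2*√3)*(-14 + (8 - 2*√5/3)) = (2*√3)*(-6 - 2*√5/3) = 2*√3*(-6 - 2*√5/3)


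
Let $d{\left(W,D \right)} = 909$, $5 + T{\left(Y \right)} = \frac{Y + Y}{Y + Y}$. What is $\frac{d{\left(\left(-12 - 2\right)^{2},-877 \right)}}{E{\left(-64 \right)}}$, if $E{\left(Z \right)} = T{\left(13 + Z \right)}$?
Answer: $- \frac{909}{4} \approx -227.25$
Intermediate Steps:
$T{\left(Y \right)} = -4$ ($T{\left(Y \right)} = -5 + \frac{Y + Y}{Y + Y} = -5 + \frac{2 Y}{2 Y} = -5 + 2 Y \frac{1}{2 Y} = -5 + 1 = -4$)
$E{\left(Z \right)} = -4$
$\frac{d{\left(\left(-12 - 2\right)^{2},-877 \right)}}{E{\left(-64 \right)}} = \frac{909}{-4} = 909 \left(- \frac{1}{4}\right) = - \frac{909}{4}$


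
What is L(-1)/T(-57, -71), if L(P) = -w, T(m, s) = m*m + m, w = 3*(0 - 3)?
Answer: 3/1064 ≈ 0.0028195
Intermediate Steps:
w = -9 (w = 3*(-3) = -9)
T(m, s) = m + m² (T(m, s) = m² + m = m + m²)
L(P) = 9 (L(P) = -1*(-9) = 9)
L(-1)/T(-57, -71) = 9/((-57*(1 - 57))) = 9/((-57*(-56))) = 9/3192 = 9*(1/3192) = 3/1064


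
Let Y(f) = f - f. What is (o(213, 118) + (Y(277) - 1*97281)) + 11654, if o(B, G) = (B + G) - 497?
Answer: -85793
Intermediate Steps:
Y(f) = 0
o(B, G) = -497 + B + G
(o(213, 118) + (Y(277) - 1*97281)) + 11654 = ((-497 + 213 + 118) + (0 - 1*97281)) + 11654 = (-166 + (0 - 97281)) + 11654 = (-166 - 97281) + 11654 = -97447 + 11654 = -85793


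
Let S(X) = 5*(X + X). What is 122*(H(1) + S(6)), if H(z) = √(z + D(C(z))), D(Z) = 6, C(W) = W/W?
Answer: 7320 + 122*√7 ≈ 7642.8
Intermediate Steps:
C(W) = 1
H(z) = √(6 + z) (H(z) = √(z + 6) = √(6 + z))
S(X) = 10*X (S(X) = 5*(2*X) = 10*X)
122*(H(1) + S(6)) = 122*(√(6 + 1) + 10*6) = 122*(√7 + 60) = 122*(60 + √7) = 7320 + 122*√7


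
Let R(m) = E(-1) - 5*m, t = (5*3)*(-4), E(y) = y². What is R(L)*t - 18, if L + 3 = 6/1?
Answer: 822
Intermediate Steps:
t = -60 (t = 15*(-4) = -60)
L = 3 (L = -3 + 6/1 = -3 + 6*1 = -3 + 6 = 3)
R(m) = 1 - 5*m (R(m) = (-1)² - 5*m = 1 - 5*m)
R(L)*t - 18 = (1 - 5*3)*(-60) - 18 = (1 - 15)*(-60) - 18 = -14*(-60) - 18 = 840 - 18 = 822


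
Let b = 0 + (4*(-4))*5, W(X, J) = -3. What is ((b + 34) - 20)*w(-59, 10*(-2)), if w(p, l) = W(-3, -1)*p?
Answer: -11682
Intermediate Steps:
w(p, l) = -3*p
b = -80 (b = 0 - 16*5 = 0 - 80 = -80)
((b + 34) - 20)*w(-59, 10*(-2)) = ((-80 + 34) - 20)*(-3*(-59)) = (-46 - 20)*177 = -66*177 = -11682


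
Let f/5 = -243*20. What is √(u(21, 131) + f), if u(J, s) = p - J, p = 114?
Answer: I*√24207 ≈ 155.59*I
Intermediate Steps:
f = -24300 (f = 5*(-243*20) = 5*(-4860) = -24300)
u(J, s) = 114 - J
√(u(21, 131) + f) = √((114 - 1*21) - 24300) = √((114 - 21) - 24300) = √(93 - 24300) = √(-24207) = I*√24207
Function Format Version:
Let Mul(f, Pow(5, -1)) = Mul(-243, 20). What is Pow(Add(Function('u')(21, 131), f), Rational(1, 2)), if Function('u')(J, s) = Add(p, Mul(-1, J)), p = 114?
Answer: Mul(I, Pow(24207, Rational(1, 2))) ≈ Mul(155.59, I)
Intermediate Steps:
f = -24300 (f = Mul(5, Mul(-243, 20)) = Mul(5, -4860) = -24300)
Function('u')(J, s) = Add(114, Mul(-1, J))
Pow(Add(Function('u')(21, 131), f), Rational(1, 2)) = Pow(Add(Add(114, Mul(-1, 21)), -24300), Rational(1, 2)) = Pow(Add(Add(114, -21), -24300), Rational(1, 2)) = Pow(Add(93, -24300), Rational(1, 2)) = Pow(-24207, Rational(1, 2)) = Mul(I, Pow(24207, Rational(1, 2)))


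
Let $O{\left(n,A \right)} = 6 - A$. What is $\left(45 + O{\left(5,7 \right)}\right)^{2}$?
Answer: $1936$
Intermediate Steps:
$\left(45 + O{\left(5,7 \right)}\right)^{2} = \left(45 + \left(6 - 7\right)\right)^{2} = \left(45 - 1\right)^{2} = 44^{2} = 1936$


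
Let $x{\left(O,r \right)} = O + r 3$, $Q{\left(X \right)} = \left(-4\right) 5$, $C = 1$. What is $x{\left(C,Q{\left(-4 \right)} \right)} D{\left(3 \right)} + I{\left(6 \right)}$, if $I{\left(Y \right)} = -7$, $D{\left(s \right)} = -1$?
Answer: $52$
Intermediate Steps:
$Q{\left(X \right)} = -20$
$x{\left(O,r \right)} = O + 3 r$
$x{\left(C,Q{\left(-4 \right)} \right)} D{\left(3 \right)} + I{\left(6 \right)} = \left(1 + 3 \left(-20\right)\right) \left(-1\right) - 7 = \left(1 - 60\right) \left(-1\right) - 7 = \left(-59\right) \left(-1\right) - 7 = 59 - 7 = 52$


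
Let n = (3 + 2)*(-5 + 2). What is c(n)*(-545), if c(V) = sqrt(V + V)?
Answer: -545*I*sqrt(30) ≈ -2985.1*I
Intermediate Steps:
n = -15 (n = 5*(-3) = -15)
c(V) = sqrt(2)*sqrt(V) (c(V) = sqrt(2*V) = sqrt(2)*sqrt(V))
c(n)*(-545) = (sqrt(2)*sqrt(-15))*(-545) = (sqrt(2)*(I*sqrt(15)))*(-545) = (I*sqrt(30))*(-545) = -545*I*sqrt(30)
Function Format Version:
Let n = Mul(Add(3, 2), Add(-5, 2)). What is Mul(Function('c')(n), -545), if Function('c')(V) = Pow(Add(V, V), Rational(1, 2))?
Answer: Mul(-545, I, Pow(30, Rational(1, 2))) ≈ Mul(-2985.1, I)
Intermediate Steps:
n = -15 (n = Mul(5, -3) = -15)
Function('c')(V) = Mul(Pow(2, Rational(1, 2)), Pow(V, Rational(1, 2))) (Function('c')(V) = Pow(Mul(2, V), Rational(1, 2)) = Mul(Pow(2, Rational(1, 2)), Pow(V, Rational(1, 2))))
Mul(Function('c')(n), -545) = Mul(Mul(Pow(2, Rational(1, 2)), Pow(-15, Rational(1, 2))), -545) = Mul(Mul(Pow(2, Rational(1, 2)), Mul(I, Pow(15, Rational(1, 2)))), -545) = Mul(Mul(I, Pow(30, Rational(1, 2))), -545) = Mul(-545, I, Pow(30, Rational(1, 2)))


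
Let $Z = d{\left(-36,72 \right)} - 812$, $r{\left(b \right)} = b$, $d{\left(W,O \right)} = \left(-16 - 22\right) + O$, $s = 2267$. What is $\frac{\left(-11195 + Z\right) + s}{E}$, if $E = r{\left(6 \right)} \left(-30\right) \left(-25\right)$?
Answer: $- \frac{4853}{2250} \approx -2.1569$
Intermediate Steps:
$d{\left(W,O \right)} = -38 + O$
$Z = -778$ ($Z = \left(-38 + 72\right) - 812 = 34 - 812 = -778$)
$E = 4500$ ($E = 6 \left(-30\right) \left(-25\right) = \left(-180\right) \left(-25\right) = 4500$)
$\frac{\left(-11195 + Z\right) + s}{E} = \frac{\left(-11195 - 778\right) + 2267}{4500} = \left(-11973 + 2267\right) \frac{1}{4500} = \left(-9706\right) \frac{1}{4500} = - \frac{4853}{2250}$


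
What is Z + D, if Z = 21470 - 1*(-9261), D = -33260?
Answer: -2529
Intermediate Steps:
Z = 30731 (Z = 21470 + 9261 = 30731)
Z + D = 30731 - 33260 = -2529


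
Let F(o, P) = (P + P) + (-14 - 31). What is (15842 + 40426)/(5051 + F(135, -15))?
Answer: 14067/1244 ≈ 11.308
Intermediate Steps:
F(o, P) = -45 + 2*P (F(o, P) = 2*P - 45 = -45 + 2*P)
(15842 + 40426)/(5051 + F(135, -15)) = (15842 + 40426)/(5051 + (-45 + 2*(-15))) = 56268/(5051 + (-45 - 30)) = 56268/(5051 - 75) = 56268/4976 = 56268*(1/4976) = 14067/1244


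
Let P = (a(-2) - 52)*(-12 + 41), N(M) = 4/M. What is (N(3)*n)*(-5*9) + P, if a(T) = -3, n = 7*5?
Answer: -3695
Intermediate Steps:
n = 35
P = -1595 (P = (-3 - 52)*(-12 + 41) = -55*29 = -1595)
(N(3)*n)*(-5*9) + P = ((4/3)*35)*(-5*9) - 1595 = ((4*(1/3))*35)*(-45) - 1595 = ((4/3)*35)*(-45) - 1595 = (140/3)*(-45) - 1595 = -2100 - 1595 = -3695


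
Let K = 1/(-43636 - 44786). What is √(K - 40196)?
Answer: I*√314270419664886/88422 ≈ 200.49*I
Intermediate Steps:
K = -1/88422 (K = 1/(-88422) = -1/88422 ≈ -1.1309e-5)
√(K - 40196) = √(-1/88422 - 40196) = √(-3554210713/88422) = I*√314270419664886/88422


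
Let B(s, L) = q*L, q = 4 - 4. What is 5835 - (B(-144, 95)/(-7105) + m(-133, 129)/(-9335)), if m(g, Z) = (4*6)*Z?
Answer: 54472821/9335 ≈ 5835.3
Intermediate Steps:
q = 0
m(g, Z) = 24*Z
B(s, L) = 0 (B(s, L) = 0*L = 0)
5835 - (B(-144, 95)/(-7105) + m(-133, 129)/(-9335)) = 5835 - (0/(-7105) + (24*129)/(-9335)) = 5835 - (0*(-1/7105) + 3096*(-1/9335)) = 5835 - (0 - 3096/9335) = 5835 - 1*(-3096/9335) = 5835 + 3096/9335 = 54472821/9335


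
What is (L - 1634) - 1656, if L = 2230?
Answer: -1060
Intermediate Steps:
(L - 1634) - 1656 = (2230 - 1634) - 1656 = 596 - 1656 = -1060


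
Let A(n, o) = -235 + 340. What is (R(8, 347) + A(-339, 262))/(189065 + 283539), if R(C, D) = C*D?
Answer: 2881/472604 ≈ 0.0060960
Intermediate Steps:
A(n, o) = 105
(R(8, 347) + A(-339, 262))/(189065 + 283539) = (8*347 + 105)/(189065 + 283539) = (2776 + 105)/472604 = 2881*(1/472604) = 2881/472604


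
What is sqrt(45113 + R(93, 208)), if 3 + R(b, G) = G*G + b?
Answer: sqrt(88467) ≈ 297.43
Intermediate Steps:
R(b, G) = -3 + b + G**2 (R(b, G) = -3 + (G*G + b) = -3 + (G**2 + b) = -3 + (b + G**2) = -3 + b + G**2)
sqrt(45113 + R(93, 208)) = sqrt(45113 + (-3 + 93 + 208**2)) = sqrt(45113 + (-3 + 93 + 43264)) = sqrt(45113 + 43354) = sqrt(88467)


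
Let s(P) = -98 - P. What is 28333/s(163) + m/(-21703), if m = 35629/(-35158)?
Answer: -67771269967/624300606 ≈ -108.56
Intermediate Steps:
m = -35629/35158 (m = 35629*(-1/35158) = -35629/35158 ≈ -1.0134)
28333/s(163) + m/(-21703) = 28333/(-98 - 1*163) - 35629/35158/(-21703) = 28333/(-98 - 163) - 35629/35158*(-1/21703) = 28333/(-261) + 3239/69366734 = 28333*(-1/261) + 3239/69366734 = -977/9 + 3239/69366734 = -67771269967/624300606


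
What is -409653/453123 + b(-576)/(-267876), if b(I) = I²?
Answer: -34899563/16288349 ≈ -2.1426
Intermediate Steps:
-409653/453123 + b(-576)/(-267876) = -409653/453123 + (-576)²/(-267876) = -409653*1/453123 + 331776*(-1/267876) = -1979/2189 - 9216/7441 = -34899563/16288349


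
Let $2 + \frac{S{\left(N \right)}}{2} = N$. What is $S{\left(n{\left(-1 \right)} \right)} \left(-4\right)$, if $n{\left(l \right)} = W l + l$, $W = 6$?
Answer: $72$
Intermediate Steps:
$n{\left(l \right)} = 7 l$ ($n{\left(l \right)} = 6 l + l = 7 l$)
$S{\left(N \right)} = -4 + 2 N$
$S{\left(n{\left(-1 \right)} \right)} \left(-4\right) = \left(-4 + 2 \cdot 7 \left(-1\right)\right) \left(-4\right) = \left(-4 + 2 \left(-7\right)\right) \left(-4\right) = \left(-4 - 14\right) \left(-4\right) = \left(-18\right) \left(-4\right) = 72$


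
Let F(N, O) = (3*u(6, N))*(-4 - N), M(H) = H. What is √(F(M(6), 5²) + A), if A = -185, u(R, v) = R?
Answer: I*√365 ≈ 19.105*I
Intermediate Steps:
F(N, O) = -72 - 18*N (F(N, O) = (3*6)*(-4 - N) = 18*(-4 - N) = -72 - 18*N)
√(F(M(6), 5²) + A) = √((-72 - 18*6) - 185) = √((-72 - 108) - 185) = √(-180 - 185) = √(-365) = I*√365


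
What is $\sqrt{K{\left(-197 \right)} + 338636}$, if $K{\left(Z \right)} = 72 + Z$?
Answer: $\sqrt{338511} \approx 581.82$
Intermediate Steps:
$\sqrt{K{\left(-197 \right)} + 338636} = \sqrt{\left(72 - 197\right) + 338636} = \sqrt{-125 + 338636} = \sqrt{338511}$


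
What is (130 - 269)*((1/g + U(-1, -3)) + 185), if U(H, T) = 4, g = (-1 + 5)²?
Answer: -420475/16 ≈ -26280.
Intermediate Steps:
g = 16 (g = 4² = 16)
(130 - 269)*((1/g + U(-1, -3)) + 185) = (130 - 269)*((1/16 + 4) + 185) = -139*((1*(1/16) + 4) + 185) = -139*((1/16 + 4) + 185) = -139*(65/16 + 185) = -139*3025/16 = -420475/16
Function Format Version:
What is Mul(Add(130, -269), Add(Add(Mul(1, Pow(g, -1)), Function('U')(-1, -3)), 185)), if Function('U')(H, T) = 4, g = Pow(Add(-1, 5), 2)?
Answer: Rational(-420475, 16) ≈ -26280.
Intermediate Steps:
g = 16 (g = Pow(4, 2) = 16)
Mul(Add(130, -269), Add(Add(Mul(1, Pow(g, -1)), Function('U')(-1, -3)), 185)) = Mul(Add(130, -269), Add(Add(Mul(1, Pow(16, -1)), 4), 185)) = Mul(-139, Add(Add(Mul(1, Rational(1, 16)), 4), 185)) = Mul(-139, Add(Add(Rational(1, 16), 4), 185)) = Mul(-139, Add(Rational(65, 16), 185)) = Mul(-139, Rational(3025, 16)) = Rational(-420475, 16)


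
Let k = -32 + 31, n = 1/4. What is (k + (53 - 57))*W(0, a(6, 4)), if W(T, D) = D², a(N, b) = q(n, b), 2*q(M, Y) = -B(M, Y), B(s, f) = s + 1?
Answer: -125/64 ≈ -1.9531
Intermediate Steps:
n = ¼ ≈ 0.25000
B(s, f) = 1 + s
q(M, Y) = -½ - M/2 (q(M, Y) = (-(1 + M))/2 = (-1 - M)/2 = -½ - M/2)
a(N, b) = -5/8 (a(N, b) = -½ - ½*¼ = -½ - ⅛ = -5/8)
k = -1
(k + (53 - 57))*W(0, a(6, 4)) = (-1 + (53 - 57))*(-5/8)² = (-1 - 4)*(25/64) = -5*25/64 = -125/64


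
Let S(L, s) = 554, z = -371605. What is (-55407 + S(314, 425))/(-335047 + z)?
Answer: 54853/706652 ≈ 0.077624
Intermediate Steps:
(-55407 + S(314, 425))/(-335047 + z) = (-55407 + 554)/(-335047 - 371605) = -54853/(-706652) = -54853*(-1/706652) = 54853/706652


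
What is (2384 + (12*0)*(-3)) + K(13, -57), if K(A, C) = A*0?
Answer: 2384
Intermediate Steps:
K(A, C) = 0
(2384 + (12*0)*(-3)) + K(13, -57) = (2384 + (12*0)*(-3)) + 0 = (2384 + 0*(-3)) + 0 = (2384 + 0) + 0 = 2384 + 0 = 2384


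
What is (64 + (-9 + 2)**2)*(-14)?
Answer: -1582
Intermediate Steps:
(64 + (-9 + 2)**2)*(-14) = (64 + (-7)**2)*(-14) = (64 + 49)*(-14) = 113*(-14) = -1582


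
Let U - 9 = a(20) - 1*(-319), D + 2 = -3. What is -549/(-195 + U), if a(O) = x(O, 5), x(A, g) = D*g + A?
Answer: -549/128 ≈ -4.2891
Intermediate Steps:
D = -5 (D = -2 - 3 = -5)
x(A, g) = A - 5*g (x(A, g) = -5*g + A = A - 5*g)
a(O) = -25 + O (a(O) = O - 5*5 = O - 25 = -25 + O)
U = 323 (U = 9 + ((-25 + 20) - 1*(-319)) = 9 + (-5 + 319) = 9 + 314 = 323)
-549/(-195 + U) = -549/(-195 + 323) = -549/128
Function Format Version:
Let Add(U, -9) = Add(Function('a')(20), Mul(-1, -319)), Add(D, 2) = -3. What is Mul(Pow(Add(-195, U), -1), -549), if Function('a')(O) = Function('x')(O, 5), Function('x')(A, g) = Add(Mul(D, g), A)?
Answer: Rational(-549, 128) ≈ -4.2891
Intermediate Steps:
D = -5 (D = Add(-2, -3) = -5)
Function('x')(A, g) = Add(A, Mul(-5, g)) (Function('x')(A, g) = Add(Mul(-5, g), A) = Add(A, Mul(-5, g)))
Function('a')(O) = Add(-25, O) (Function('a')(O) = Add(O, Mul(-5, 5)) = Add(O, -25) = Add(-25, O))
U = 323 (U = Add(9, Add(Add(-25, 20), Mul(-1, -319))) = Add(9, Add(-5, 319)) = Add(9, 314) = 323)
Mul(Pow(Add(-195, U), -1), -549) = Mul(Pow(Add(-195, 323), -1), -549) = Mul(Pow(128, -1), -549) = Mul(Rational(1, 128), -549) = Rational(-549, 128)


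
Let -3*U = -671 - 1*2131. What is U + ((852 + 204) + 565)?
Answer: 2555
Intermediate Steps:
U = 934 (U = -(-671 - 1*2131)/3 = -(-671 - 2131)/3 = -1/3*(-2802) = 934)
U + ((852 + 204) + 565) = 934 + ((852 + 204) + 565) = 934 + (1056 + 565) = 934 + 1621 = 2555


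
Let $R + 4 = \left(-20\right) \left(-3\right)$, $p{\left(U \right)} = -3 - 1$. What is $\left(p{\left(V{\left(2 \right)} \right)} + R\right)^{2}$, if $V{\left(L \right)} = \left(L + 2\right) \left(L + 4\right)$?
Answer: $2704$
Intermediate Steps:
$V{\left(L \right)} = \left(2 + L\right) \left(4 + L\right)$
$p{\left(U \right)} = -4$ ($p{\left(U \right)} = -3 - 1 = -4$)
$R = 56$ ($R = -4 - -60 = -4 + 60 = 56$)
$\left(p{\left(V{\left(2 \right)} \right)} + R\right)^{2} = \left(-4 + 56\right)^{2} = 52^{2} = 2704$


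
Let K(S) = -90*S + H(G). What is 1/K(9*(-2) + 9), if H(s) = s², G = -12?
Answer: 1/954 ≈ 0.0010482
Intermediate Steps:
K(S) = 144 - 90*S (K(S) = -90*S + (-12)² = -90*S + 144 = 144 - 90*S)
1/K(9*(-2) + 9) = 1/(144 - 90*(9*(-2) + 9)) = 1/(144 - 90*(-18 + 9)) = 1/(144 - 90*(-9)) = 1/(144 + 810) = 1/954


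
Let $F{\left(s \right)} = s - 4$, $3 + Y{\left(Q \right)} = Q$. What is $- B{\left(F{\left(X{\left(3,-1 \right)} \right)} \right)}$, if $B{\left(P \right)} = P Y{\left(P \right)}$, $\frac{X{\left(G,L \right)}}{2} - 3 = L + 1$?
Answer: $2$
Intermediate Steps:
$Y{\left(Q \right)} = -3 + Q$
$X{\left(G,L \right)} = 8 + 2 L$ ($X{\left(G,L \right)} = 6 + 2 \left(L + 1\right) = 6 + 2 \left(1 + L\right) = 6 + \left(2 + 2 L\right) = 8 + 2 L$)
$F{\left(s \right)} = -4 + s$ ($F{\left(s \right)} = s - 4 = -4 + s$)
$B{\left(P \right)} = P \left(-3 + P\right)$
$- B{\left(F{\left(X{\left(3,-1 \right)} \right)} \right)} = - \left(-4 + \left(8 + 2 \left(-1\right)\right)\right) \left(-3 + \left(-4 + \left(8 + 2 \left(-1\right)\right)\right)\right) = - \left(-4 + \left(8 - 2\right)\right) \left(-3 + \left(-4 + \left(8 - 2\right)\right)\right) = - \left(-4 + 6\right) \left(-3 + \left(-4 + 6\right)\right) = - 2 \left(-3 + 2\right) = - 2 \left(-1\right) = \left(-1\right) \left(-2\right) = 2$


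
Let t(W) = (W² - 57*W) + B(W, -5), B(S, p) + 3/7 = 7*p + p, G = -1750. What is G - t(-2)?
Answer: -12793/7 ≈ -1827.6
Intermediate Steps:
B(S, p) = -3/7 + 8*p (B(S, p) = -3/7 + (7*p + p) = -3/7 + 8*p)
t(W) = -283/7 + W² - 57*W (t(W) = (W² - 57*W) + (-3/7 + 8*(-5)) = (W² - 57*W) + (-3/7 - 40) = (W² - 57*W) - 283/7 = -283/7 + W² - 57*W)
G - t(-2) = -1750 - (-283/7 + (-2)² - 57*(-2)) = -1750 - (-283/7 + 4 + 114) = -1750 - 1*543/7 = -1750 - 543/7 = -12793/7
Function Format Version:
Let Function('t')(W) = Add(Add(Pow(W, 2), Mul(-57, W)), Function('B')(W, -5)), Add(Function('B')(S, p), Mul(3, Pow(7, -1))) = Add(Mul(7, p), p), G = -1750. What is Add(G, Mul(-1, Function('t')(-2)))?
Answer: Rational(-12793, 7) ≈ -1827.6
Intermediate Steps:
Function('B')(S, p) = Add(Rational(-3, 7), Mul(8, p)) (Function('B')(S, p) = Add(Rational(-3, 7), Add(Mul(7, p), p)) = Add(Rational(-3, 7), Mul(8, p)))
Function('t')(W) = Add(Rational(-283, 7), Pow(W, 2), Mul(-57, W)) (Function('t')(W) = Add(Add(Pow(W, 2), Mul(-57, W)), Add(Rational(-3, 7), Mul(8, -5))) = Add(Add(Pow(W, 2), Mul(-57, W)), Add(Rational(-3, 7), -40)) = Add(Add(Pow(W, 2), Mul(-57, W)), Rational(-283, 7)) = Add(Rational(-283, 7), Pow(W, 2), Mul(-57, W)))
Add(G, Mul(-1, Function('t')(-2))) = Add(-1750, Mul(-1, Add(Rational(-283, 7), Pow(-2, 2), Mul(-57, -2)))) = Add(-1750, Mul(-1, Add(Rational(-283, 7), 4, 114))) = Add(-1750, Mul(-1, Rational(543, 7))) = Add(-1750, Rational(-543, 7)) = Rational(-12793, 7)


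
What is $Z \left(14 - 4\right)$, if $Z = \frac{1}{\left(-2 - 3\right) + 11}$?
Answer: $\frac{5}{3} \approx 1.6667$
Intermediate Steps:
$Z = \frac{1}{6}$ ($Z = \frac{1}{\left(-2 - 3\right) + 11} = \frac{1}{-5 + 11} = \frac{1}{6} \approx 0.16667$)
$Z \left(14 - 4\right) = \frac{14 - 4}{6} = \frac{1}{6} \cdot 10 = \frac{5}{3}$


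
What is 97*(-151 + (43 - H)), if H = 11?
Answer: -11543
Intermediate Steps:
97*(-151 + (43 - H)) = 97*(-151 + (43 - 1*11)) = 97*(-151 + (43 - 11)) = 97*(-151 + 32) = 97*(-119) = -11543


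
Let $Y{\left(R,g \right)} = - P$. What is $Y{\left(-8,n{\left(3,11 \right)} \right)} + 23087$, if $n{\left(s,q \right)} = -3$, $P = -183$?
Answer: $23270$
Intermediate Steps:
$Y{\left(R,g \right)} = 183$ ($Y{\left(R,g \right)} = \left(-1\right) \left(-183\right) = 183$)
$Y{\left(-8,n{\left(3,11 \right)} \right)} + 23087 = 183 + 23087 = 23270$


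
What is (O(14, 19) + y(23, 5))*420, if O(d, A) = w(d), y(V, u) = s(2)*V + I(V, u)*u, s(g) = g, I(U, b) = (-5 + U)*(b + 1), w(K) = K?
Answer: 252000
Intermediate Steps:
I(U, b) = (1 + b)*(-5 + U) (I(U, b) = (-5 + U)*(1 + b) = (1 + b)*(-5 + U))
y(V, u) = 2*V + u*(-5 + V - 5*u + V*u) (y(V, u) = 2*V + (-5 + V - 5*u + V*u)*u = 2*V + u*(-5 + V - 5*u + V*u))
O(d, A) = d
(O(14, 19) + y(23, 5))*420 = (14 + (2*23 + 5*(-5 + 23 - 5*5 + 23*5)))*420 = (14 + (46 + 5*(-5 + 23 - 25 + 115)))*420 = (14 + (46 + 5*108))*420 = (14 + (46 + 540))*420 = (14 + 586)*420 = 600*420 = 252000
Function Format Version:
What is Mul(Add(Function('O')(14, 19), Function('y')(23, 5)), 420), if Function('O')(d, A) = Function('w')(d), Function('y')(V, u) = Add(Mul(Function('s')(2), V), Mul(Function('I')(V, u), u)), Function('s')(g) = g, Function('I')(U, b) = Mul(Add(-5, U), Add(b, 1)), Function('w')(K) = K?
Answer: 252000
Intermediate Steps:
Function('I')(U, b) = Mul(Add(1, b), Add(-5, U)) (Function('I')(U, b) = Mul(Add(-5, U), Add(1, b)) = Mul(Add(1, b), Add(-5, U)))
Function('y')(V, u) = Add(Mul(2, V), Mul(u, Add(-5, V, Mul(-5, u), Mul(V, u)))) (Function('y')(V, u) = Add(Mul(2, V), Mul(Add(-5, V, Mul(-5, u), Mul(V, u)), u)) = Add(Mul(2, V), Mul(u, Add(-5, V, Mul(-5, u), Mul(V, u)))))
Function('O')(d, A) = d
Mul(Add(Function('O')(14, 19), Function('y')(23, 5)), 420) = Mul(Add(14, Add(Mul(2, 23), Mul(5, Add(-5, 23, Mul(-5, 5), Mul(23, 5))))), 420) = Mul(Add(14, Add(46, Mul(5, Add(-5, 23, -25, 115)))), 420) = Mul(Add(14, Add(46, Mul(5, 108))), 420) = Mul(Add(14, Add(46, 540)), 420) = Mul(Add(14, 586), 420) = Mul(600, 420) = 252000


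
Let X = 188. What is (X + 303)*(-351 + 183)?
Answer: -82488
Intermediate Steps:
(X + 303)*(-351 + 183) = (188 + 303)*(-351 + 183) = 491*(-168) = -82488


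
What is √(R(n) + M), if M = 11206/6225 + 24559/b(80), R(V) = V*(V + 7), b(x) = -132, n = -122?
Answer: √1154138558969/9130 ≈ 117.67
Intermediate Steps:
R(V) = V*(7 + V)
M = -16822287/91300 (M = 11206/6225 + 24559/(-132) = 11206*(1/6225) + 24559*(-1/132) = 11206/6225 - 24559/132 = -16822287/91300 ≈ -184.25)
√(R(n) + M) = √(-122*(7 - 122) - 16822287/91300) = √(-122*(-115) - 16822287/91300) = √(14030 - 16822287/91300) = √(1264116713/91300) = √1154138558969/9130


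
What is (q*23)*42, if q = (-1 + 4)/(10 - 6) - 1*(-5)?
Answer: 11109/2 ≈ 5554.5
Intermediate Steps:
q = 23/4 (q = 3/4 + 5 = 3*(¼) + 5 = ¾ + 5 = 23/4 ≈ 5.7500)
(q*23)*42 = ((23/4)*23)*42 = (529/4)*42 = 11109/2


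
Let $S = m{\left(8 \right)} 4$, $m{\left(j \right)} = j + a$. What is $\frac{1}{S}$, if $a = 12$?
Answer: $\frac{1}{80} \approx 0.0125$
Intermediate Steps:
$m{\left(j \right)} = 12 + j$ ($m{\left(j \right)} = j + 12 = 12 + j$)
$S = 80$ ($S = \left(12 + 8\right) 4 = 20 \cdot 4 = 80$)
$\frac{1}{S} = \frac{1}{80}$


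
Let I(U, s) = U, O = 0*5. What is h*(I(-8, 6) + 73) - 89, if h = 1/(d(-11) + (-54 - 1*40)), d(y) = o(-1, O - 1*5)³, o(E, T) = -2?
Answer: -9143/102 ≈ -89.637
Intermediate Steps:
O = 0
d(y) = -8 (d(y) = (-2)³ = -8)
h = -1/102 (h = 1/(-8 + (-54 - 1*40)) = 1/(-8 + (-54 - 40)) = 1/(-8 - 94) = 1/(-102) = -1/102 ≈ -0.0098039)
h*(I(-8, 6) + 73) - 89 = -(-8 + 73)/102 - 89 = -1/102*65 - 89 = -65/102 - 89 = -9143/102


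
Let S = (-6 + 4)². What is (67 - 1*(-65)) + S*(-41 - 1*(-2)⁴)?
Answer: -96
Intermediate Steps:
S = 4 (S = (-2)² = 4)
(67 - 1*(-65)) + S*(-41 - 1*(-2)⁴) = (67 - 1*(-65)) + 4*(-41 - 1*(-2)⁴) = (67 + 65) + 4*(-41 - 1*16) = 132 + 4*(-41 - 16) = 132 + 4*(-57) = 132 - 228 = -96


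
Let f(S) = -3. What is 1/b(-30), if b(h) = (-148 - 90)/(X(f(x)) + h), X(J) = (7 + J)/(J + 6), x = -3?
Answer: 43/357 ≈ 0.12045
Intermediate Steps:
X(J) = (7 + J)/(6 + J)
b(h) = -238/(4/3 + h) (b(h) = (-148 - 90)/((7 - 3)/(6 - 3) + h) = -238/(4/3 + h))
1/b(-30) = 1/(-714/(4 + 3*(-30))) = 1/(-714/(4 - 90)) = 1/(-714/(-86)) = 1/(-714*(-1/86)) = 1/(357/43) = 43/357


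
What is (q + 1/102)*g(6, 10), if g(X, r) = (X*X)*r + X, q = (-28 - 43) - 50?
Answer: -752801/17 ≈ -44282.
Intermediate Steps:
q = -121 (q = -71 - 50 = -121)
g(X, r) = X + r*X**2 (g(X, r) = X**2*r + X = r*X**2 + X = X + r*X**2)
(q + 1/102)*g(6, 10) = (-121 + 1/102)*(6*(1 + 6*10)) = (-121 + 1/102)*(6*(1 + 60)) = -12341*61/17 = -12341/102*366 = -752801/17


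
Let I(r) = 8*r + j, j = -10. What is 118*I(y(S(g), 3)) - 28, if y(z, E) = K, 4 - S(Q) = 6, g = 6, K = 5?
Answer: 3512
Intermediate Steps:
S(Q) = -2 (S(Q) = 4 - 1*6 = 4 - 6 = -2)
y(z, E) = 5
I(r) = -10 + 8*r (I(r) = 8*r - 10 = -10 + 8*r)
118*I(y(S(g), 3)) - 28 = 118*(-10 + 8*5) - 28 = 118*(-10 + 40) - 28 = 118*30 - 28 = 3540 - 28 = 3512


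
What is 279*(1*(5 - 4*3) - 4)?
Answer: -3069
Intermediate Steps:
279*(1*(5 - 4*3) - 4) = 279*(1*(5 - 12) - 4) = 279*(1*(-7) - 4) = 279*(-7 - 4) = 279*(-11) = -3069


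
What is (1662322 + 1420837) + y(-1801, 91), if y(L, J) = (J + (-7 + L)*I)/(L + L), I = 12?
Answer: 11105560323/3602 ≈ 3.0832e+6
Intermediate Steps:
y(L, J) = (-84 + J + 12*L)/(2*L) (y(L, J) = (J + (-7 + L)*12)/(L + L) = (J + (-84 + 12*L))/((2*L)) = (-84 + J + 12*L)*(1/(2*L)) = (-84 + J + 12*L)/(2*L))
(1662322 + 1420837) + y(-1801, 91) = (1662322 + 1420837) + (½)*(-84 + 91 + 12*(-1801))/(-1801) = 3083159 + (½)*(-1/1801)*(-84 + 91 - 21612) = 3083159 + (½)*(-1/1801)*(-21605) = 3083159 + 21605/3602 = 11105560323/3602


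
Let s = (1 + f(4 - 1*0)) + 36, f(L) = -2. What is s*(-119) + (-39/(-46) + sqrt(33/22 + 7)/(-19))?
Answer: -191551/46 - sqrt(34)/38 ≈ -4164.3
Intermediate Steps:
s = 35 (s = (1 - 2) + 36 = -1 + 36 = 35)
s*(-119) + (-39/(-46) + sqrt(33/22 + 7)/(-19)) = 35*(-119) + (-39/(-46) + sqrt(33/22 + 7)/(-19)) = -4165 + (-39*(-1/46) + sqrt(33*(1/22) + 7)*(-1/19)) = -4165 + (39/46 + sqrt(3/2 + 7)*(-1/19)) = -4165 + (39/46 + sqrt(17/2)*(-1/19)) = -4165 + (39/46 + (sqrt(34)/2)*(-1/19)) = -4165 + (39/46 - sqrt(34)/38) = -191551/46 - sqrt(34)/38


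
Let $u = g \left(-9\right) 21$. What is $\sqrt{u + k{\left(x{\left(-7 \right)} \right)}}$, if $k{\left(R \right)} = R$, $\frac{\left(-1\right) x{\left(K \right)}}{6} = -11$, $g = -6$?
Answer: $20 \sqrt{3} \approx 34.641$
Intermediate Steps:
$x{\left(K \right)} = 66$ ($x{\left(K \right)} = \left(-6\right) \left(-11\right) = 66$)
$u = 1134$ ($u = \left(-6\right) \left(-9\right) 21 = 54 \cdot 21 = 1134$)
$\sqrt{u + k{\left(x{\left(-7 \right)} \right)}} = \sqrt{1134 + 66} = \sqrt{1200} = 20 \sqrt{3}$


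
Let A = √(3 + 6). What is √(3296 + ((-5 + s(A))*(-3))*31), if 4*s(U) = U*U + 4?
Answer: √13835/2 ≈ 58.811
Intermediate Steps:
A = 3 (A = √9 = 3)
s(U) = 1 + U²/4 (s(U) = (U*U + 4)/4 = (U² + 4)/4 = (4 + U²)/4 = 1 + U²/4)
√(3296 + ((-5 + s(A))*(-3))*31) = √(3296 + ((-5 + (1 + (¼)*3²))*(-3))*31) = √(3296 + ((-5 + (1 + (¼)*9))*(-3))*31) = √(3296 + ((-5 + (1 + 9/4))*(-3))*31) = √(3296 + ((-5 + 13/4)*(-3))*31) = √(3296 - 7/4*(-3)*31) = √(3296 + (21/4)*31) = √(3296 + 651/4) = √(13835/4) = √13835/2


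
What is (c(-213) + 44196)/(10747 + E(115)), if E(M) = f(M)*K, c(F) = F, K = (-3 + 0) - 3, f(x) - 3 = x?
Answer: 43983/10039 ≈ 4.3812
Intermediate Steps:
f(x) = 3 + x
K = -6 (K = -3 - 3 = -6)
E(M) = -18 - 6*M (E(M) = (3 + M)*(-6) = -18 - 6*M)
(c(-213) + 44196)/(10747 + E(115)) = (-213 + 44196)/(10747 + (-18 - 6*115)) = 43983/(10747 + (-18 - 690)) = 43983/(10747 - 708) = 43983/10039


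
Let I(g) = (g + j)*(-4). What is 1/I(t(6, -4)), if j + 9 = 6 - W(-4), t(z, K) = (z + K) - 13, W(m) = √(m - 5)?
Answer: 7/410 - 3*I/820 ≈ 0.017073 - 0.0036585*I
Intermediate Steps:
W(m) = √(-5 + m)
t(z, K) = -13 + K + z (t(z, K) = (K + z) - 13 = -13 + K + z)
j = -3 - 3*I (j = -9 + (6 - √(-5 - 4)) = -9 + (6 - √(-9)) = -9 + (6 - 3*I) = -3 - 3*I ≈ -3.0 - 3.0*I)
I(g) = 12 - 4*g + 12*I (I(g) = (g + (-3 - 3*I))*(-4) = (-3 + g - 3*I)*(-4) = 12 - 4*g + 12*I)
1/I(t(6, -4)) = 1/(12 - 4*(-13 - 4 + 6) + 12*I) = 1/(12 - 4*(-11) + 12*I) = 1/(12 + 44 + 12*I) = 1/(56 + 12*I) = (56 - 12*I)/3280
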